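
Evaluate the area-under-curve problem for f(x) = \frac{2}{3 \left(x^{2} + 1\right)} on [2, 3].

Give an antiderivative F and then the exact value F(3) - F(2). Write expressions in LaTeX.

Antiderivative: F(x) = \frac{2 \operatorname{atan}{\left(x \right)}}{3}; value = - \frac{2 \operatorname{atan}{\left(2 \right)}}{3} + \frac{2 \operatorname{atan}{\left(3 \right)}}{3}

Recover f(x) by differentiating a candidate F(x); any mismatch rules it out.
F(x) = \frac{2 \operatorname{atan}{\left(x \right)}}{3} is an antiderivative of f.
Check: d/dx[\frac{2 \operatorname{atan}{\left(x \right)}}{3}] = \frac{2}{3 x^{2} + 3}, which equals f(x).
F(3) = \frac{2 \operatorname{atan}{\left(3 \right)}}{3}; F(2) = \frac{2 \operatorname{atan}{\left(2 \right)}}{3}.
Integral = F(3) - F(2) = - \frac{2 \operatorname{atan}{\left(2 \right)}}{3} + \frac{2 \operatorname{atan}{\left(3 \right)}}{3}.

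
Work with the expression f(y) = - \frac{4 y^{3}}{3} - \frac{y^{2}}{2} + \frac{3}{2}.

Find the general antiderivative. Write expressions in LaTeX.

F(y) = \frac{y \left(- 2 y^{3} - y^{2} + 9\right)}{6} + C

The integrand splits into summands that can be handled one at a time.
Check: d/dy[\frac{y \left(- 2 y^{3} - y^{2} + 9\right)}{6}] = - \frac{4 y^{3}}{3} - \frac{y^{2}}{2} + \frac{3}{2} = f(y).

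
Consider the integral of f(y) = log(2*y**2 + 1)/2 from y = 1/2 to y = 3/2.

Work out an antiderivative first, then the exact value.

Antiderivative: F(y) = y*log(2*y**2 + 1)/2 - y + sqrt(2)*atan(sqrt(2)*y)/2; value = -1 - sqrt(2)*atan(sqrt(2)/2)/2 - log(3/2)/4 + sqrt(2)*atan(3*sqrt(2)/2)/2 + 3*log(11/2)/4

An antiderivative F(y) passes only if d/dy[F] lands on f(y) exactly.
F(y) = y*log(2*y**2 + 1)/2 - y + sqrt(2)*atan(sqrt(2)*y)/2 is an antiderivative of f.
Check: d/dy[y*log(2*y**2 + 1)/2 - y + sqrt(2)*atan(sqrt(2)*y)/2] = log(2*y**2 + 1)/2 = f(y).
F(3/2) = -3/2 + sqrt(2)*atan(3*sqrt(2)/2)/2 + 3*log(11/2)/4; F(1/2) = -1/2 + log(3/2)/4 + sqrt(2)*atan(sqrt(2)/2)/2.
Integral = F(3/2) - F(1/2) = -1 - sqrt(2)*atan(sqrt(2)/2)/2 - log(3/2)/4 + sqrt(2)*atan(3*sqrt(2)/2)/2 + 3*log(11/2)/4.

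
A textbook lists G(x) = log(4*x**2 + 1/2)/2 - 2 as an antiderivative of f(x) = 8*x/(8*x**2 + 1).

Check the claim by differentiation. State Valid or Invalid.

Valid. The derivative of G reproduces f.

d/dx[G] = 8*x/(8*x**2 + 1)
This equals f(x) exactly, so the claim holds.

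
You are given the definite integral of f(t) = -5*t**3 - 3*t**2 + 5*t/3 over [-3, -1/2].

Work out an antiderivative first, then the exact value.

Integrate term by term and add the pieces.
F(t) = -5*t**4/4 - t**3 + 5*t**2/6 is an antiderivative of f.
Check: d/dt[-5*t**4/4 - t**3 + 5*t**2/6] = -5*t**3 - 3*t**2 + 5*t/3 = f(t).
F(-1/2) = 49/192; F(-3) = -267/4.
Integral = F(-1/2) - F(-3) = 12865/192.

Antiderivative: F(t) = -5*t**4/4 - t**3 + 5*t**2/6; value = 12865/192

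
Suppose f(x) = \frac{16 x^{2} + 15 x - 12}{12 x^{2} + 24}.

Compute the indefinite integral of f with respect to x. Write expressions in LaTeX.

F(x) = \frac{4 x}{3} + \frac{5 \log{\left(x^{2} + 2 \right)}}{8} - \frac{11 \sqrt{2} \operatorname{atan}{\left(\frac{\sqrt{2} x}{2} \right)}}{6} + C

Whatever form F(x) takes, F'(x) = f(x) is non-negotiable.
Check: d/dx[\frac{4 x}{3} + \frac{5 \log{\left(x^{2} + 2 \right)}}{8} - \frac{11 \sqrt{2} \operatorname{atan}{\left(\frac{\sqrt{2} x}{2} \right)}}{6}] = \frac{16 x^{2} + 15 x - 12}{12 x^{2} + 24} = f(x).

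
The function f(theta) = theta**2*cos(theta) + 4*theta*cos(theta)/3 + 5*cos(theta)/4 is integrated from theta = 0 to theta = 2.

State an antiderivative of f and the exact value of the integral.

Antiderivative: F(theta) = (12*theta**2*sin(theta) + 16*theta*sin(theta) + 24*theta*cos(theta) - 9*sin(theta) + 16*cos(theta))/12; value = 16*cos(2)/3 - 4/3 + 71*sin(2)/12

The integrand splits into summands that can be handled one at a time.
F(theta) = (12*theta**2*sin(theta) + 16*theta*sin(theta) + 24*theta*cos(theta) - 9*sin(theta) + 16*cos(theta))/12 is an antiderivative of f.
Check: d/dtheta[(12*theta**2*sin(theta) + 16*theta*sin(theta) + 24*theta*cos(theta) - 9*sin(theta) + 16*cos(theta))/12] = theta**2*cos(theta) + 4*theta*cos(theta)/3 + 5*cos(theta)/4 = f(theta).
F(2) = 16*cos(2)/3 + 71*sin(2)/12; F(0) = 4/3.
Integral = F(2) - F(0) = 16*cos(2)/3 - 4/3 + 71*sin(2)/12.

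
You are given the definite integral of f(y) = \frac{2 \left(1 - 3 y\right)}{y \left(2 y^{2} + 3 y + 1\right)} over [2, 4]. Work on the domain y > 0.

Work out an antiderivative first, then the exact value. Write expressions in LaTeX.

Antiderivative: F(y) = 2 \log{\left(y \right)} - 10 \log{\left(y + \frac{1}{2} \right)} + 8 \log{\left(y + 1 \right)}; value = - 10 \log{\left(\frac{9}{2} \right)} - 8 \log{\left(3 \right)} - 2 \log{\left(2 \right)} + 2 \log{\left(4 \right)} + 10 \log{\left(\frac{5}{2} \right)} + 8 \log{\left(5 \right)}

The denominator factors as y \left(y + 1\right) \left(2 y + 1\right); partial fractions split f into directly integrable pieces: - \frac{20}{2 y + 1} + \frac{8}{y + 1} + \frac{2}{y}.
F(y) = 2 \log{\left(y \right)} - 10 \log{\left(y + \frac{1}{2} \right)} + 8 \log{\left(y + 1 \right)} is an antiderivative of f.
Check: d/dy[2 \log{\left(y \right)} - 10 \log{\left(y + \frac{1}{2} \right)} + 8 \log{\left(y + 1 \right)}] = \frac{2 - 6 y}{2 y^{3} + 3 y^{2} + y}, which equals f(y).
F(4) = - 10 \log{\left(\frac{9}{2} \right)} + 2 \log{\left(4 \right)} + 8 \log{\left(5 \right)}; F(2) = - 10 \log{\left(\frac{5}{2} \right)} + 2 \log{\left(2 \right)} + 8 \log{\left(3 \right)}.
Integral = F(4) - F(2) = - 10 \log{\left(\frac{9}{2} \right)} - 8 \log{\left(3 \right)} - 2 \log{\left(2 \right)} + 2 \log{\left(4 \right)} + 10 \log{\left(\frac{5}{2} \right)} + 8 \log{\left(5 \right)}.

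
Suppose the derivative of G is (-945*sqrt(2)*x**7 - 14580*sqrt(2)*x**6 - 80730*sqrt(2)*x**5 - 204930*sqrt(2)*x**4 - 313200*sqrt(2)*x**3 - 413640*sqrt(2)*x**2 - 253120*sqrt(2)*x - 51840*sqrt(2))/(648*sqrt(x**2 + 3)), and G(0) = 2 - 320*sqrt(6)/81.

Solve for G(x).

G(x) = -5*x**6*sqrt(x**2/2 + 3/2)/12 - 15*x**5*sqrt(x**2/2 + 3/2)/2 - 145*x**4*sqrt(x**2/2 + 3/2)/3 - 130*x**3*sqrt(x**2/2 + 3/2) - 1160*x**2*sqrt(x**2/2 + 3/2)/9 - 160*x*sqrt(x**2/2 + 3/2)/3 - 640*sqrt(x**2/2 + 3/2)/81 + 2

Recognize the product-rule pattern: G'(x) = u'v + uv' with u = -10*sqrt(x**2/2 + 3/2)/3, v = (x**2/2 + 3*x + 4/3)**3, so integration by parts undoes it.
A general antiderivative is -10*sqrt(x**2/2 + 3/2)*(x**2/2 + 3*x + 4/3)**3/3 + C.
The condition gives C = 2 - 320*sqrt(6)/81 - (-320*sqrt(6)/81) = 2.
So G(x) = -5*x**6*sqrt(x**2/2 + 3/2)/12 - 15*x**5*sqrt(x**2/2 + 3/2)/2 - 145*x**4*sqrt(x**2/2 + 3/2)/3 - 130*x**3*sqrt(x**2/2 + 3/2) - 1160*x**2*sqrt(x**2/2 + 3/2)/9 - 160*x*sqrt(x**2/2 + 3/2)/3 - 640*sqrt(x**2/2 + 3/2)/81 + 2.
Check: d/dx[-5*x**6*sqrt(x**2/2 + 3/2)/12 - 15*x**5*sqrt(x**2/2 + 3/2)/2 - 145*x**4*sqrt(x**2/2 + 3/2)/3 - 130*x**3*sqrt(x**2/2 + 3/2) - 1160*x**2*sqrt(x**2/2 + 3/2)/9 - 160*x*sqrt(x**2/2 + 3/2)/3 - 640*sqrt(x**2/2 + 3/2)/81 + 2] = (-945*sqrt(2)*x**7 - 14580*sqrt(2)*x**6 - 80730*sqrt(2)*x**5 - 204930*sqrt(2)*x**4 - 313200*sqrt(2)*x**3 - 413640*sqrt(2)*x**2 - 253120*sqrt(2)*x - 51840*sqrt(2))/(648*sqrt(x**2 + 3)) = G'(x).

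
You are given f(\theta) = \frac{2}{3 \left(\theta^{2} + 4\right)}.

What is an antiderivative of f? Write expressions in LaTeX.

An antiderivative is F(\theta) = \frac{\operatorname{atan}{\left(\frac{\theta}{2} \right)}}{3}.

Differentiate the proposed F(\theta) back; it has to land on f(\theta) exactly.
Check: d/d\theta[\frac{\operatorname{atan}{\left(\frac{\theta}{2} \right)}}{3}] = \frac{2}{3 \theta^{2} + 12}, which equals f(\theta).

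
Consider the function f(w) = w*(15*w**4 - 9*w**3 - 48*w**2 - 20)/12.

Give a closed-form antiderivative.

An antiderivative is F(w) = 5*w**6/24 - 3*w**5/20 - w**4 - 5*w**2/6.

Since d/dw undoes antidifferentiation here, F'(w) = f(w) is required of F(w).
Check: d/dw[5*w**6/24 - 3*w**5/20 - w**4 - 5*w**2/6] = 5*w**5/4 - 3*w**4/4 - 4*w**3 - 5*w/3, which equals f(w).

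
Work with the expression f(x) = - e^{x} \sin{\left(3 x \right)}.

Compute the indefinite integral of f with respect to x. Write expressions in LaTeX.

F(x) = - \frac{e^{x} \sin{\left(3 x \right)}}{10} + \frac{3 e^{x} \cos{\left(3 x \right)}}{10} + C

For F(x) to be correct the identity F'(x) - f(x) = 0 must hold.
Check: d/dx[- \frac{e^{x} \sin{\left(3 x \right)}}{10} + \frac{3 e^{x} \cos{\left(3 x \right)}}{10}] = - e^{x} \sin{\left(3 x \right)} = f(x).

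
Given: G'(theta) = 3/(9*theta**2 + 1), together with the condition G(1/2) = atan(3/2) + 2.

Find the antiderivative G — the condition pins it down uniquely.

G(theta) = atan(3*theta) + 2

Recover the given G'(theta) by differentiating a candidate G(theta); any mismatch rules it out.
A general antiderivative is atan(3*theta) + C.
The condition gives C = atan(3/2) + 2 - (atan(3/2)) = 2.
So G(theta) = atan(3*theta) + 2.
Check: d/dtheta[atan(3*theta) + 2] = 3/(9*theta**2 + 1) = G'(theta).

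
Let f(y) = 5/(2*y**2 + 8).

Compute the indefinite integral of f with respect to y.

F(y) = 5*atan(y/2)/4 + C

Since d/dy undoes antidifferentiation here, F'(y) = f(y) is required of F(y).
Check: d/dy[5*atan(y/2)/4] = 5/(2*y**2 + 8) = f(y).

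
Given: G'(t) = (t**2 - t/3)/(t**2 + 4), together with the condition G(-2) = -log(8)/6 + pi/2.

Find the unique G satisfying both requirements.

Whatever form G(t) takes, its d/dt must return the stated G'(t).
A general antiderivative is t - log(t**2 + 4)/6 - 2*atan(t/2) + C.
The condition gives C = -log(8)/6 + pi/2 - (-2 - log(8)/6 + pi/2) = 2.
So G(t) = (6*t - log(t**2 + 4) - 12*atan(t/2) + 12)/6.
Check: d/dt[(6*t - log(t**2 + 4) - 12*atan(t/2) + 12)/6] = (3*t**2 - t)/(3*t**2 + 12), which equals G'(t).

G(t) = (6*t - log(t**2 + 4) - 12*atan(t/2) + 12)/6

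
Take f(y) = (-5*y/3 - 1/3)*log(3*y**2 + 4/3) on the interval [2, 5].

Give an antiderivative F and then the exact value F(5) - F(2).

Antiderivative: F(y) = -5*y**2*log(3*y**2 + 4/3)/6 + 5*y**2/6 - y*log(3*y**2 + 4/3)/3 + 2*y/3 - 10*log(y**2 + 4/9)/27 - 4*atan(3*y/2)/9; value = -45*log(229/3)/2 - 10*log(229/9)/27 - 4*atan(15/2)/9 + 10*log(40/9)/27 + 4*atan(3)/9 + 4*log(40/3) + 39/2

Recover f(y) by differentiating a candidate F(y); any mismatch rules it out.
F(y) = -5*y**2*log(3*y**2 + 4/3)/6 + 5*y**2/6 - y*log(3*y**2 + 4/3)/3 + 2*y/3 - 10*log(y**2 + 4/9)/27 - 4*atan(3*y/2)/9 is an antiderivative of f.
Check: d/dy[-5*y**2*log(3*y**2 + 4/3)/6 + 5*y**2/6 - y*log(3*y**2 + 4/3)/3 + 2*y/3 - 10*log(y**2 + 4/9)/27 - 4*atan(3*y/2)/9] = -5*y*log(3*y**2 + 4/3)/3 - log(3*y**2 + 4/3)/3, which equals f(y).
F(5) = -45*log(229/3)/2 - 10*log(229/9)/27 - 4*atan(15/2)/9 + 145/6; F(2) = -4*log(40/3) - 4*atan(3)/9 - 10*log(40/9)/27 + 14/3.
Integral = F(5) - F(2) = -45*log(229/3)/2 - 10*log(229/9)/27 - 4*atan(15/2)/9 + 10*log(40/9)/27 + 4*atan(3)/9 + 4*log(40/3) + 39/2.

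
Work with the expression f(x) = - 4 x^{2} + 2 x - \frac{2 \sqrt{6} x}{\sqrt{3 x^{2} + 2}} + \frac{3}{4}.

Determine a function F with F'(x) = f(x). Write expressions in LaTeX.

Integrate term by term and add the pieces.
Check: d/dx[- \frac{16 x^{3} - 12 x^{2} - 9 x + 8 \sqrt{6} \sqrt{3 x^{2} + 2} - 24}{12}] = \frac{- 16 x^{2} \sqrt{3 x^{2} + 2} + 8 x \sqrt{3 x^{2} + 2} - 8 \sqrt{6} x + 3 \sqrt{3 x^{2} + 2}}{4 \sqrt{3 x^{2} + 2}}, which equals f(x).

An antiderivative is F(x) = - \frac{16 x^{3} - 12 x^{2} - 9 x + 8 \sqrt{6} \sqrt{3 x^{2} + 2} - 24}{12}.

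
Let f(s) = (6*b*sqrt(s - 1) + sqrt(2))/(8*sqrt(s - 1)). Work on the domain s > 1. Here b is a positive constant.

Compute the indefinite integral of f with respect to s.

F(s) = 3*b*s/4 + sqrt(2)*sqrt(s - 1)/4 + C

Recover f(s) by differentiating a candidate F(s); any mismatch rules it out.
Check: d/ds[3*b*s/4 + sqrt(2)*sqrt(s - 1)/4] = (6*b*sqrt(s - 1) + sqrt(2))/(8*sqrt(s - 1)) = f(s).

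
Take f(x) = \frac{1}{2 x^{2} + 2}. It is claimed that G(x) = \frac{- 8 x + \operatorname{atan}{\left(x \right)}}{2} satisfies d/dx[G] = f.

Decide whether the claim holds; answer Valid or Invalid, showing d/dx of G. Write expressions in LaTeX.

d/dx[G] = \frac{- 8 x^{2} - 7}{2 x^{2} + 2}
d/dx[G] - f(x) = -4 != 0.

Invalid: d/dx[G] - f = -4, which is not 0.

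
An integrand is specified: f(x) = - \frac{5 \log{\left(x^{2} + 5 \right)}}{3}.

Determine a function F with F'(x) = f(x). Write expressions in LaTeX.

For F(x) to be correct the identity F'(x) - f(x) = 0 must hold.
Check: d/dx[- \frac{5 x \log{\left(x^{2} + 5 \right)}}{3} + \frac{10 x}{3} - \frac{10 \sqrt{5} \operatorname{atan}{\left(\frac{\sqrt{5} x}{5} \right)}}{3}] = - \frac{5 \log{\left(x^{2} + 5 \right)}}{3} = f(x).

An antiderivative is F(x) = - \frac{5 x \log{\left(x^{2} + 5 \right)}}{3} + \frac{10 x}{3} - \frac{10 \sqrt{5} \operatorname{atan}{\left(\frac{\sqrt{5} x}{5} \right)}}{3}.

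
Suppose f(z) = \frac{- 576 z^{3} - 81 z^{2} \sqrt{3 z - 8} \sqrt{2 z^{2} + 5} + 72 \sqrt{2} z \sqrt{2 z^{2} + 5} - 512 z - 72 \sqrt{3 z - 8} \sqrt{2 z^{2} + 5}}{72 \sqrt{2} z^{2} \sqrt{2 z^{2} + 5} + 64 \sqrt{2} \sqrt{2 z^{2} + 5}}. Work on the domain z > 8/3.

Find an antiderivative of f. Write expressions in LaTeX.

A candidate is checked by its d/dz: the result must match f(z).
Check: d/dz[- \frac{\left(\frac{3 z}{2} - 4\right)^{\frac{3}{2}}}{2} - 4 \sqrt{z^{2} + \frac{5}{2}} + \frac{\log{\left(\frac{3 z^{2}}{2} + \frac{4}{3} \right)}}{2}] = \frac{- 576 z^{3} - 81 z^{2} \sqrt{3 z - 8} \sqrt{2 z^{2} + 5} + 72 \sqrt{2} z \sqrt{2 z^{2} + 5} - 512 z - 72 \sqrt{3 z - 8} \sqrt{2 z^{2} + 5}}{72 \sqrt{2} z^{2} \sqrt{2 z^{2} + 5} + 64 \sqrt{2} \sqrt{2 z^{2} + 5}} = f(z).

An antiderivative is F(z) = - \frac{\left(\frac{3 z}{2} - 4\right)^{\frac{3}{2}}}{2} - 4 \sqrt{z^{2} + \frac{5}{2}} + \frac{\log{\left(\frac{3 z^{2}}{2} + \frac{4}{3} \right)}}{2}.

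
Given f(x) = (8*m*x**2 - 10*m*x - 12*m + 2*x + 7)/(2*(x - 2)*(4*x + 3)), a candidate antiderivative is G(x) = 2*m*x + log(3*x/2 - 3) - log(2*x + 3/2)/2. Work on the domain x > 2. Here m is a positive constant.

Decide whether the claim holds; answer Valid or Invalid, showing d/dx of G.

d/dx[G] = (8*m*x**2 - 10*m*x - 12*m + 2*x + 7)/(4*x**2 - 5*x - 6)
d/dx[G] - f(x) = (8*m*x**2 - 10*m*x - 12*m + 2*x + 7)/(8*x**2 - 10*x - 12) != 0.

Invalid: d/dx[G] - f = (8*m*x**2 - 10*m*x - 12*m + 2*x + 7)/(8*x**2 - 10*x - 12), which is not 0.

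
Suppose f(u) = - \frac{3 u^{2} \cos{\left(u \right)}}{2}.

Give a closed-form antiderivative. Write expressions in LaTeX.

An antiderivative is F(u) = \frac{3 \left(- u^{2} \sin{\left(u \right)} - 2 u \cos{\left(u \right)} + 2 \sin{\left(u \right)}\right)}{2}.

Since d/du undoes antidifferentiation here, F'(u) = f(u) is required of F(u).
Check: d/du[\frac{3 \left(- u^{2} \sin{\left(u \right)} - 2 u \cos{\left(u \right)} + 2 \sin{\left(u \right)}\right)}{2}] = - \frac{3 u^{2} \cos{\left(u \right)}}{2} = f(u).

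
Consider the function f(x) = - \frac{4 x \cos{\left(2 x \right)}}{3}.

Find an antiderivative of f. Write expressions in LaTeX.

A candidate is checked by its d/dx: the result must match f(x).
Check: d/dx[- \frac{2 x \sin{\left(2 x \right)} + \cos{\left(2 x \right)}}{3}] = - \frac{4 x \cos{\left(2 x \right)}}{3} = f(x).

An antiderivative is F(x) = - \frac{2 x \sin{\left(2 x \right)} + \cos{\left(2 x \right)}}{3}.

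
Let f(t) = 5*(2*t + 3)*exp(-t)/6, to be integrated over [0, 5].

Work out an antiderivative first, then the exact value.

Antiderivative: F(t) = (-10*t - 25)*exp(-t)/6; value = 25/6 - 25*exp(-5)/2

f has the shape u'v + uv' for u = -5*t/3 - 25/6 and v = exp(-t) — it is the derivative of the product u*v.
F(t) = (-10*t - 25)*exp(-t)/6 is an antiderivative of f.
Check: d/dt[(-10*t - 25)*exp(-t)/6] = (10*t + 15)*exp(-t)/6, which equals f(t).
F(5) = -25*exp(-5)/2; F(0) = -25/6.
Integral = F(5) - F(0) = 25/6 - 25*exp(-5)/2.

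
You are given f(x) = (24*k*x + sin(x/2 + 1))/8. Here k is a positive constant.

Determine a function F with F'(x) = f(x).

Differentiate the proposed F(x) back; it has to land on f(x) exactly.
Check: d/dx[3*k*x**2/2 - cos(x/2 + 1)/4] = 3*k*x + sin(x/2 + 1)/8, which equals f(x).

An antiderivative is F(x) = 3*k*x**2/2 - cos(x/2 + 1)/4.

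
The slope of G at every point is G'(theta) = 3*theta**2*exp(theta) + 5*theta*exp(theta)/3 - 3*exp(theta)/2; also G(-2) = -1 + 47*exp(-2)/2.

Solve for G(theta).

G'(theta) has the shape u'v + uv' for u = 3*theta**2 - 13*theta/3 + 17/6 and v = exp(theta) — it is the derivative of the product u*v.
A general antiderivative is (18*theta**2 - 26*theta + 17)*exp(theta)/6 + C.
The condition gives C = -1 + 47*exp(-2)/2 - (47*exp(-2)/2) = -1.
So G(theta) = 3*theta**2*exp(theta) - 13*theta*exp(theta)/3 + 17*exp(theta)/6 - 1.
Check: d/dtheta[3*theta**2*exp(theta) - 13*theta*exp(theta)/3 + 17*exp(theta)/6 - 1] = 3*theta**2*exp(theta) + 5*theta*exp(theta)/3 - 3*exp(theta)/2 = G'(theta).

G(theta) = 3*theta**2*exp(theta) - 13*theta*exp(theta)/3 + 17*exp(theta)/6 - 1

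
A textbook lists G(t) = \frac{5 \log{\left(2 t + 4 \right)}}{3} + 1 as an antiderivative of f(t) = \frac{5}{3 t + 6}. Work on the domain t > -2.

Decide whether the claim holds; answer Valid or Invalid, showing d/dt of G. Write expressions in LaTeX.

d/dt[G] = \frac{5}{3 t + 6}
This equals f(t) exactly, so the claim holds.

Valid - differentiating G returns exactly f.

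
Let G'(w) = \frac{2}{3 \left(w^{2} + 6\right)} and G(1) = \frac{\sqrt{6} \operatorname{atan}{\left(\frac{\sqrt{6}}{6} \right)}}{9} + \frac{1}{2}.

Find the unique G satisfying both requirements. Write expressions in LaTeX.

For G(w) to be correct, d/dw[G] must agree with the stated G'(w) identically.
A general antiderivative is \frac{\sqrt{6} \operatorname{atan}{\left(\frac{\sqrt{6} w}{6} \right)}}{9} + C.
The condition gives C = \frac{\sqrt{6} \operatorname{atan}{\left(\frac{\sqrt{6}}{6} \right)}}{9} + \frac{1}{2} - (\frac{\sqrt{6} \operatorname{atan}{\left(\frac{\sqrt{6}}{6} \right)}}{9}) = \frac{1}{2}.
So G(w) = \frac{\sqrt{6} \operatorname{atan}{\left(\frac{\sqrt{6} w}{6} \right)}}{9} + \frac{1}{2}.
Check: d/dw[\frac{\sqrt{6} \operatorname{atan}{\left(\frac{\sqrt{6} w}{6} \right)}}{9} + \frac{1}{2}] = \frac{2}{3 w^{2} + 18}, which equals G'(w).

G(w) = \frac{\sqrt{6} \operatorname{atan}{\left(\frac{\sqrt{6} w}{6} \right)}}{9} + \frac{1}{2}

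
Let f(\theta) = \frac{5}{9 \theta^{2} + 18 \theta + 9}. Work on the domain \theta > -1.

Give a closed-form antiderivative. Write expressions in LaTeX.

Since d/d\theta undoes antidifferentiation here, F'(\theta) = f(\theta) is required of F(\theta).
Check: d/d\theta[- \frac{5}{9 \theta + 9}] = \frac{5}{9 \theta^{2} + 18 \theta + 9} = f(\theta).

An antiderivative is F(\theta) = - \frac{5}{9 \theta + 9}.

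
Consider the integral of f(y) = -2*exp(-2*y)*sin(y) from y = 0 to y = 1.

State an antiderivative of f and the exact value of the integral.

Antiderivative: F(y) = 4*exp(-2*y)*sin(y)/5 + 2*exp(-2*y)*cos(y)/5; value = -2/5 + 2*exp(-2)*cos(1)/5 + 4*exp(-2)*sin(1)/5

Whatever form F(y) takes, F'(y) = f(y) is non-negotiable.
F(y) = 4*exp(-2*y)*sin(y)/5 + 2*exp(-2*y)*cos(y)/5 is an antiderivative of f.
Check: d/dy[4*exp(-2*y)*sin(y)/5 + 2*exp(-2*y)*cos(y)/5] = -2*exp(-2*y)*sin(y) = f(y).
F(1) = 2*exp(-2)*cos(1)/5 + 4*exp(-2)*sin(1)/5; F(0) = 2/5.
Integral = F(1) - F(0) = -2/5 + 2*exp(-2)*cos(1)/5 + 4*exp(-2)*sin(1)/5.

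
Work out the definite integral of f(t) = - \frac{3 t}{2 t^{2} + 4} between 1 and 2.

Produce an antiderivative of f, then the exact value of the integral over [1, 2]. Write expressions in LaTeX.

f matches the chain-rule pattern g'(h)*h' with inner function h(t) = \frac{3 t^{2}}{2} + 3; substituting u = h(t) collapses the integral.
F(t) = - \frac{3 \log{\left(\frac{3 t^{2}}{2} + 3 \right)}}{4} is an antiderivative of f.
Check: d/dt[- \frac{3 \log{\left(\frac{3 t^{2}}{2} + 3 \right)}}{4}] = - \frac{3 t}{2 t^{2} + 4} = f(t).
F(2) = - \frac{3 \log{\left(9 \right)}}{4}; F(1) = - \frac{3 \log{\left(\frac{9}{2} \right)}}{4}.
Integral = F(2) - F(1) = - \frac{3 \log{\left(9 \right)}}{4} + \frac{3 \log{\left(\frac{9}{2} \right)}}{4}.

Antiderivative: F(t) = - \frac{3 \log{\left(\frac{3 t^{2}}{2} + 3 \right)}}{4}; value = - \frac{3 \log{\left(9 \right)}}{4} + \frac{3 \log{\left(\frac{9}{2} \right)}}{4}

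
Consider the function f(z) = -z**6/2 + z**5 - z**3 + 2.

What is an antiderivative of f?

An antiderivative is F(z) = z*(-6*z**6 + 14*z**5 - 21*z**3 + 168)/84.

The integrand splits into summands that can be handled one at a time.
Check: d/dz[z*(-6*z**6 + 14*z**5 - 21*z**3 + 168)/84] = -z**6/2 + z**5 - z**3 + 2 = f(z).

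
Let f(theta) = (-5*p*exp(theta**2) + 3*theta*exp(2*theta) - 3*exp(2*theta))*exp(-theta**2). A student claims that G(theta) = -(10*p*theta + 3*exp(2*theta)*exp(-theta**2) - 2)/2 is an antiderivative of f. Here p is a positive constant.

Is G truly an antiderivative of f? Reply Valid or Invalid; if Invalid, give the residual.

Valid - differentiating G returns exactly f.

d/dtheta[G] = (-5*p*exp(theta**2) + 3*theta*exp(2*theta) - 3*exp(2*theta))*exp(-theta**2)
This equals f(theta) exactly, so the claim holds.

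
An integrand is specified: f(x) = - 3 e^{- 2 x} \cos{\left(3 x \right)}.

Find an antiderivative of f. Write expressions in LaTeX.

An antiderivative is F(x) = \frac{3 \left(- 3 \sin{\left(3 x \right)} + 2 \cos{\left(3 x \right)}\right) e^{- 2 x}}{13}.

A first test for any F(x): its x-derivative must equal f(x) identically.
Check: d/dx[\frac{3 \left(- 3 \sin{\left(3 x \right)} + 2 \cos{\left(3 x \right)}\right) e^{- 2 x}}{13}] = - 3 e^{- 2 x} \cos{\left(3 x \right)} = f(x).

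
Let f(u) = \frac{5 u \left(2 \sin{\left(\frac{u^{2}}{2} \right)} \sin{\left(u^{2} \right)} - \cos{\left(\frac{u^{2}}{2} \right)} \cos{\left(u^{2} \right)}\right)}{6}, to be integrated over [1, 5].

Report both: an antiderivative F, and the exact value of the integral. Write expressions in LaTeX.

Recognize the product-rule pattern: f = v'r + vr' with v = - \frac{5 \cos{\left(u^{2} \right)}}{6}, r = \sin{\left(\frac{u^{2}}{2} \right)}, so integration by parts undoes it.
F(u) = - \frac{5 \sin{\left(\frac{u^{2}}{2} \right)} \cos{\left(u^{2} \right)}}{6} is an antiderivative of f.
Check: d/du[- \frac{5 \sin{\left(\frac{u^{2}}{2} \right)} \cos{\left(u^{2} \right)}}{6}] = \frac{5 u \sin{\left(\frac{u^{2}}{2} \right)} \sin{\left(u^{2} \right)}}{3} - \frac{5 u \cos{\left(\frac{u^{2}}{2} \right)} \cos{\left(u^{2} \right)}}{6}, which equals f(u).
F(5) = - \frac{5 \sin{\left(\frac{25}{2} \right)} \cos{\left(25 \right)}}{6}; F(1) = - \frac{5 \sin{\left(\frac{1}{2} \right)} \cos{\left(1 \right)}}{6}.
Integral = F(5) - F(1) = - \frac{5 \sin{\left(\frac{25}{2} \right)} \cos{\left(25 \right)}}{6} + \frac{5 \sin{\left(\frac{1}{2} \right)} \cos{\left(1 \right)}}{6}.

Antiderivative: F(u) = - \frac{5 \sin{\left(\frac{u^{2}}{2} \right)} \cos{\left(u^{2} \right)}}{6}; value = - \frac{5 \sin{\left(\frac{25}{2} \right)} \cos{\left(25 \right)}}{6} + \frac{5 \sin{\left(\frac{1}{2} \right)} \cos{\left(1 \right)}}{6}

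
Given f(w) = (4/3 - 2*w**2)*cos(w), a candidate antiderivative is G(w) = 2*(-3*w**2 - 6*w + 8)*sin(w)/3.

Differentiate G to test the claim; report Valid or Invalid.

d/dw[G] = -2*w**2*cos(w) - 4*w*sin(w) - 4*w*cos(w) - 4*sin(w) + 16*cos(w)/3
d/dw[G] - f(w) = -4*w*sin(w) - 4*w*cos(w) - 4*sin(w) + 4*cos(w) != 0.

Invalid: d/dw[G] - f = -4*w*sin(w) - 4*w*cos(w) - 4*sin(w) + 4*cos(w), which is not 0.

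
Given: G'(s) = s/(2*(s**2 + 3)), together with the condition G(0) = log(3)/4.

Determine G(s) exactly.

The substitution u = s**2 + 3 works: G'(s) is exactly (dG/du)*(du/ds) for that inner function.
A general antiderivative is log(s**2 + 3)/4 + C.
The condition gives C = log(3)/4 - (log(3)/4) = 0.
So G(s) = log(s**2 + 3)/4.
Check: d/ds[log(s**2 + 3)/4] = s/(2*s**2 + 6), which equals G'(s).

G(s) = log(s**2 + 3)/4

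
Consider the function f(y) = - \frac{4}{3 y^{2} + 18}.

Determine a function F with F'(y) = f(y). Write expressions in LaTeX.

Check any antiderivative F(y) by computing F'(y) and comparing it with f(y).
Check: d/dy[- \frac{2 \sqrt{6} \operatorname{atan}{\left(\frac{\sqrt{6} y}{6} \right)}}{9}] = - \frac{4}{3 y^{2} + 18} = f(y).

An antiderivative is F(y) = - \frac{2 \sqrt{6} \operatorname{atan}{\left(\frac{\sqrt{6} y}{6} \right)}}{9}.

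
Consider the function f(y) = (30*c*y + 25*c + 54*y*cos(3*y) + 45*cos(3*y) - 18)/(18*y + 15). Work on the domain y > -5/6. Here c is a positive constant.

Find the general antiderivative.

Whatever form F(y) takes, F'(y) = f(y) is non-negotiable.
Check: d/dy[5*c*y/3 - log(3*y + 5/2) + sin(3*y)] = (30*c*y + 25*c + 54*y*cos(3*y) + 45*cos(3*y) - 18)/(18*y + 15) = f(y).

F(y) = 5*c*y/3 - log(3*y + 5/2) + sin(3*y) + C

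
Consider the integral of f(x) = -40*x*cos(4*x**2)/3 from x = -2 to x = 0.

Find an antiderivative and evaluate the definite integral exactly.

Antiderivative: F(x) = -5*sin(4*x**2)/3; value = 5*sin(16)/3

f matches the chain-rule pattern g'(h)*h' with inner function h(x) = 4*x**2; substituting u = h(x) collapses the integral.
F(x) = -5*sin(4*x**2)/3 is an antiderivative of f.
Check: d/dx[-5*sin(4*x**2)/3] = -40*x*cos(4*x**2)/3 = f(x).
F(0) = 0; F(-2) = -5*sin(16)/3.
Integral = F(0) - F(-2) = 5*sin(16)/3.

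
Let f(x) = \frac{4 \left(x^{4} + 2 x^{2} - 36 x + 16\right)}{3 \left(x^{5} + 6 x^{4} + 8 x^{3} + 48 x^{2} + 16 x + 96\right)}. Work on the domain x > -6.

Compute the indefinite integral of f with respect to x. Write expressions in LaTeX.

Check any antiderivative F(x) by computing F'(x) and comparing it with f(x).
Check: d/dx[\frac{4 \log{\left(\frac{x}{2} + 3 \right)}}{3} + \frac{2}{\frac{x^{2}}{2} + 2}] = \frac{4 x^{4} + 8 x^{2} - 144 x + 64}{3 x^{5} + 18 x^{4} + 24 x^{3} + 144 x^{2} + 48 x + 288}, which equals f(x).

F(x) = \frac{4 \log{\left(\frac{x}{2} + 3 \right)}}{3} + \frac{2}{\frac{x^{2}}{2} + 2} + C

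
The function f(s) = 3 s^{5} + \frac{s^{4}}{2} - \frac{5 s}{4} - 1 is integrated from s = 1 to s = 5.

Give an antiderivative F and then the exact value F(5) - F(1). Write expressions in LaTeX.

The integrand splits into summands that can be handled one at a time.
F(s) = \frac{s \left(20 s^{5} + 4 s^{4} - 25 s - 40\right)}{40} is an antiderivative of f.
Check: d/ds[\frac{s \left(20 s^{5} + 4 s^{4} - 25 s - 40\right)}{40}] = 3 s^{5} + \frac{s^{4}}{2} - \frac{5 s}{4} - 1 = f(s).
F(5) = \frac{64835}{8}; F(1) = - \frac{41}{40}.
Integral = F(5) - F(1) = \frac{40527}{5}.

Antiderivative: F(s) = \frac{s \left(20 s^{5} + 4 s^{4} - 25 s - 40\right)}{40}; value = \frac{40527}{5}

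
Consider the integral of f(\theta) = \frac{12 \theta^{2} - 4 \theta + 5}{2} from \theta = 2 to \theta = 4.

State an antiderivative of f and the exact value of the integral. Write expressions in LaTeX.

Antiderivative: F(\theta) = 2 \theta^{3} - \theta^{2} + \frac{5 \theta}{2}; value = 105

An antiderivative F(\theta) passes only if d/d\theta[F] lands on f(\theta) exactly.
F(\theta) = 2 \theta^{3} - \theta^{2} + \frac{5 \theta}{2} is an antiderivative of f.
Check: d/d\theta[2 \theta^{3} - \theta^{2} + \frac{5 \theta}{2}] = 6 \theta^{2} - 2 \theta + \frac{5}{2}, which equals f(\theta).
F(4) = 122; F(2) = 17.
Integral = F(4) - F(2) = 105.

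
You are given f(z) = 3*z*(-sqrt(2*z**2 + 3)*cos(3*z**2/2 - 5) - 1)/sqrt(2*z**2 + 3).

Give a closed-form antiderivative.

Recover f(z) by differentiating a candidate F(z); any mismatch rules it out.
Check: d/dz[-3*sqrt(2*z**2 + 3)/2 - sin(3*z**2/2 - 5)] = (-3*z*sqrt(2*z**2 + 3)*cos(3*z**2/2 - 5) - 3*z)/sqrt(2*z**2 + 3), which equals f(z).

An antiderivative is F(z) = -3*sqrt(2*z**2 + 3)/2 - sin(3*z**2/2 - 5).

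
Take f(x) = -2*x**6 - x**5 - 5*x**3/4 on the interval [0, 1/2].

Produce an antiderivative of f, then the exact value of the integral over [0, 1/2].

Antiderivative: F(x) = -2*x**7/7 - x**6/6 - 5*x**4/16; value = -131/5376

The integrand splits into summands that can be handled one at a time.
F(x) = -2*x**7/7 - x**6/6 - 5*x**4/16 is an antiderivative of f.
Check: d/dx[-2*x**7/7 - x**6/6 - 5*x**4/16] = -2*x**6 - x**5 - 5*x**3/4 = f(x).
F(1/2) = -131/5376; F(0) = 0.
Integral = F(1/2) - F(0) = -131/5376.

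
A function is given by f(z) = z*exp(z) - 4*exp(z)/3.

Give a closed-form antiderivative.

Recognize the product-rule pattern: f = u'v + uv' with u = z - 7/3, v = exp(z), so integration by parts undoes it.
Check: d/dz[z*exp(z) - 7*exp(z)/3] = z*exp(z) - 4*exp(z)/3 = f(z).

An antiderivative is F(z) = z*exp(z) - 7*exp(z)/3.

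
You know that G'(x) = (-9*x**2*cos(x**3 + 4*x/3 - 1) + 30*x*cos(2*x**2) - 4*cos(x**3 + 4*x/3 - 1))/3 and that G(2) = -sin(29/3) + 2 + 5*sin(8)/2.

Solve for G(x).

Recover the given G'(x) by differentiating a candidate G(x); any mismatch rules it out.
A general antiderivative is 5*sin(2*x**2)/2 - sin(x**3 + 4*x/3 - 1) + C.
The condition gives C = -sin(29/3) + 2 + 5*sin(8)/2 - (-sin(29/3) + 5*sin(8)/2) = 2.
So G(x) = (5*sin(2*x**2) - 2*sin(x**3 + 4*x/3 - 1) + 4)/2.
Check: d/dx[(5*sin(2*x**2) - 2*sin(x**3 + 4*x/3 - 1) + 4)/2] = -3*x**2*cos(x**3 + 4*x/3 - 1) + 10*x*cos(2*x**2) - 4*cos(x**3 + 4*x/3 - 1)/3, which equals G'(x).

G(x) = (5*sin(2*x**2) - 2*sin(x**3 + 4*x/3 - 1) + 4)/2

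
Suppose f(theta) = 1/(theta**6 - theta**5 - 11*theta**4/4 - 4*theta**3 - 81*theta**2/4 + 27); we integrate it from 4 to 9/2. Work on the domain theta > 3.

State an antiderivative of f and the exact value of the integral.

The denominator factors as (theta - 3)*(theta - 1)*(2*theta + 3)**2*(theta**2 + 4); partial fractions split f into directly integrable pieces: -4*(16*theta - 199)/(40625*(theta**2 + 4)) + 7936/(253125*(2*theta + 3)) + 64/(1125*(2*theta + 3)**2) - 2/(125*(theta - 1)) + 2/(1053*(theta - 3)).
F(theta) = 2*(6250*theta*log(theta - 3) - 52650*theta*log(theta - 1) + 51584*theta*log(theta + 3/2) - 2592*theta*log(theta**2 + 4) + 32238*theta*atan(theta/2) + 9375*log(theta - 3) - 78975*log(theta - 1) + 77376*log(theta + 3/2) - 3888*log(theta**2 + 4) + 48357*atan(theta/2) - 46800)/(3290625*(2*theta + 3)) is an antiderivative of f.
Check: d/dtheta[2*(6250*theta*log(theta - 3) - 52650*theta*log(theta - 1) + 51584*theta*log(theta + 3/2) - 2592*theta*log(theta**2 + 4) + 32238*theta*atan(theta/2) + 9375*log(theta - 3) - 78975*log(theta - 1) + 77376*log(theta + 3/2) - 3888*log(theta**2 + 4) + 48357*atan(theta/2) - 46800)/(3290625*(2*theta + 3))] = 4/(4*theta**6 - 4*theta**5 - 11*theta**4 - 16*theta**3 - 81*theta**2 + 108), which equals f(theta).
F(9/2) = -2*log(7/2)/125 - 32*log(97/4)/40625 - 8/3375 + 2*log(3/2)/1053 + 398*atan(9/4)/40625 + 3968*log(6)/253125; F(4) = -2*log(3)/125 - 32/12375 - 32*log(20)/40625 + 398*atan(2)/40625 + 3968*log(11/2)/253125.
Integral = F(9/2) - F(4) = -3968*log(11/2)/253125 - 2*log(7/2)/125 - 398*atan(2)/40625 - 32*log(97/4)/40625 + 8/37125 + 2*log(3/2)/1053 + 32*log(20)/40625 + 398*atan(9/4)/40625 + 2*log(3)/125 + 3968*log(6)/253125.

Antiderivative: F(theta) = 2*(6250*theta*log(theta - 3) - 52650*theta*log(theta - 1) + 51584*theta*log(theta + 3/2) - 2592*theta*log(theta**2 + 4) + 32238*theta*atan(theta/2) + 9375*log(theta - 3) - 78975*log(theta - 1) + 77376*log(theta + 3/2) - 3888*log(theta**2 + 4) + 48357*atan(theta/2) - 46800)/(3290625*(2*theta + 3)); value = -3968*log(11/2)/253125 - 2*log(7/2)/125 - 398*atan(2)/40625 - 32*log(97/4)/40625 + 8/37125 + 2*log(3/2)/1053 + 32*log(20)/40625 + 398*atan(9/4)/40625 + 2*log(3)/125 + 3968*log(6)/253125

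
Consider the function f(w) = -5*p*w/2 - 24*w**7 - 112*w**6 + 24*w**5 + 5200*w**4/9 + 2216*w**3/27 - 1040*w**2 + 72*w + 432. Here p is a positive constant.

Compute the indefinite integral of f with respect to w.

The integrand splits into summands that can be handled one at a time.
Check: d/dw[-5*p*w**2/4 - 3*w**8 - 16*w**7 + 4*w**6 + 1040*w**5/9 + 554*w**4/27 - 1040*w**3/3 + 36*w**2 + 432*w] = -5*p*w/2 - 24*w**7 - 112*w**6 + 24*w**5 + 5200*w**4/9 + 2216*w**3/27 - 1040*w**2 + 72*w + 432 = f(w).

F(w) = -5*p*w**2/4 - 3*w**8 - 16*w**7 + 4*w**6 + 1040*w**5/9 + 554*w**4/27 - 1040*w**3/3 + 36*w**2 + 432*w + C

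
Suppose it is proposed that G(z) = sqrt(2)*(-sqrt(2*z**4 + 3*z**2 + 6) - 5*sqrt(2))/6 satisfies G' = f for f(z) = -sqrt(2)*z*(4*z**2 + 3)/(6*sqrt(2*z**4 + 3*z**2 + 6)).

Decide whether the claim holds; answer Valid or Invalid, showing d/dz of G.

Valid: G'(z) = f(z).

d/dz[G] = (-4*sqrt(2)*z**3 - 3*sqrt(2)*z)/(6*sqrt(2*z**4 + 3*z**2 + 6))
This equals f(z) exactly, so the claim holds.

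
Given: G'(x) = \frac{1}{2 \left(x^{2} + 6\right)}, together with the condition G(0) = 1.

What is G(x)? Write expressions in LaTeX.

Any candidate G(x) must reproduce the stated G'(x) exactly.
A general antiderivative is \frac{\sqrt{6} \operatorname{atan}{\left(\frac{\sqrt{6} x}{6} \right)}}{12} + C.
The condition gives C = 1 - (0) = 1.
So G(x) = \frac{\sqrt{6} \operatorname{atan}{\left(\frac{\sqrt{6} x}{6} \right)} + 12}{12}.
Check: d/dx[\frac{\sqrt{6} \operatorname{atan}{\left(\frac{\sqrt{6} x}{6} \right)} + 12}{12}] = \frac{1}{2 x^{2} + 12}, which equals G'(x).

G(x) = \frac{\sqrt{6} \operatorname{atan}{\left(\frac{\sqrt{6} x}{6} \right)} + 12}{12}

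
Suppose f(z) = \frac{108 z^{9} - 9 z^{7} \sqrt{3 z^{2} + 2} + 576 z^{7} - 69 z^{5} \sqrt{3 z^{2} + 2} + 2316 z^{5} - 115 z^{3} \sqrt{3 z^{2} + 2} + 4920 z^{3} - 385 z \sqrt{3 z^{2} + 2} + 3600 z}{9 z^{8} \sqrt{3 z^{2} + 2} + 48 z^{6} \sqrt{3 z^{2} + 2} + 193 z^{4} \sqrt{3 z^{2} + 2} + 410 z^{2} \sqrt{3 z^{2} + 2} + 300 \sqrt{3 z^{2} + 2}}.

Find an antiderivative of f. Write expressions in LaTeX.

Recover f(z) by differentiating a candidate F(z); any mismatch rules it out.
Check: d/dz[- \frac{- 48 z^{2} \sqrt{3 z^{2} + 2} + 3 z^{2} \log{\left(\frac{z^{4}}{2} + z^{2} + 6 \right)} - 80 \sqrt{3 z^{2} + 2} + 5 \log{\left(\frac{z^{4}}{2} + z^{2} + 6 \right)} - 20}{4 \left(3 z^{2} + 5\right)}] = \frac{108 z^{9} - 9 z^{7} \sqrt{3 z^{2} + 2} + 576 z^{7} - 69 z^{5} \sqrt{3 z^{2} + 2} + 2316 z^{5} - 115 z^{3} \sqrt{3 z^{2} + 2} + 4920 z^{3} - 385 z \sqrt{3 z^{2} + 2} + 3600 z}{9 z^{8} \sqrt{3 z^{2} + 2} + 48 z^{6} \sqrt{3 z^{2} + 2} + 193 z^{4} \sqrt{3 z^{2} + 2} + 410 z^{2} \sqrt{3 z^{2} + 2} + 300 \sqrt{3 z^{2} + 2}} = f(z).

An antiderivative is F(z) = - \frac{- 48 z^{2} \sqrt{3 z^{2} + 2} + 3 z^{2} \log{\left(\frac{z^{4}}{2} + z^{2} + 6 \right)} - 80 \sqrt{3 z^{2} + 2} + 5 \log{\left(\frac{z^{4}}{2} + z^{2} + 6 \right)} - 20}{4 \left(3 z^{2} + 5\right)}.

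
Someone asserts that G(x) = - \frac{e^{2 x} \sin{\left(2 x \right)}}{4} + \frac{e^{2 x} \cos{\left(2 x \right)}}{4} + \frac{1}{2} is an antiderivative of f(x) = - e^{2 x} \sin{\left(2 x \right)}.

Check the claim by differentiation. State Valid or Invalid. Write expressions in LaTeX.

d/dx[G] = - e^{2 x} \sin{\left(2 x \right)}
This equals f(x) exactly, so the claim holds.

Valid - the claim checks out under differentiation.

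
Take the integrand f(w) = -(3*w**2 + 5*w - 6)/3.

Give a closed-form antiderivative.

Since d/dw undoes antidifferentiation here, F'(w) = f(w) is required of F(w).
Check: d/dw[-w**3/3 - 5*w**2/6 + 2*w] = -w**2 - 5*w/3 + 2, which equals f(w).

An antiderivative is F(w) = -w**3/3 - 5*w**2/6 + 2*w.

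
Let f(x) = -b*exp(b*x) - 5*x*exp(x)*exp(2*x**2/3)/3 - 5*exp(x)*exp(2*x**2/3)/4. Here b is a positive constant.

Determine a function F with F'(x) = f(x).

Integrate term by term and add the pieces.
Check: d/dx[-5*exp(x)*exp(2*x**2/3)/4 - exp(b*x)] = -b*exp(b*x) - 5*x*exp(x)*exp(2*x**2/3)/3 - 5*exp(x)*exp(2*x**2/3)/4 = f(x).

An antiderivative is F(x) = -5*exp(x)*exp(2*x**2/3)/4 - exp(b*x).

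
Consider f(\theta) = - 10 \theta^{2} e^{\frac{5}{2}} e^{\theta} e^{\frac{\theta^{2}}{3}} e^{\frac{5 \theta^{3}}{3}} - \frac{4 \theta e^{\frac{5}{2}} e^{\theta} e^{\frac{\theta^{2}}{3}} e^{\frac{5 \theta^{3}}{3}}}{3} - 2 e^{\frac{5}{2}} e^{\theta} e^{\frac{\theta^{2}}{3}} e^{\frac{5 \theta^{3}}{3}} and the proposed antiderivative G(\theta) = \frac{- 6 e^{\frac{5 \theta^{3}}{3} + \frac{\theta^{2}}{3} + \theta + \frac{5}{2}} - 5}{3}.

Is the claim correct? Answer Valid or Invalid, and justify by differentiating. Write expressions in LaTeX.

Valid. The derivative of G reproduces f.

d/d\theta[G] = - 10 \theta^{2} e^{\frac{5}{2}} e^{\theta} e^{\frac{\theta^{2}}{3}} e^{\frac{5 \theta^{3}}{3}} - \frac{4 \theta e^{\frac{5}{2}} e^{\theta} e^{\frac{\theta^{2}}{3}} e^{\frac{5 \theta^{3}}{3}}}{3} - 2 e^{\frac{5}{2}} e^{\theta} e^{\frac{\theta^{2}}{3}} e^{\frac{5 \theta^{3}}{3}}
This equals f(\theta) exactly, so the claim holds.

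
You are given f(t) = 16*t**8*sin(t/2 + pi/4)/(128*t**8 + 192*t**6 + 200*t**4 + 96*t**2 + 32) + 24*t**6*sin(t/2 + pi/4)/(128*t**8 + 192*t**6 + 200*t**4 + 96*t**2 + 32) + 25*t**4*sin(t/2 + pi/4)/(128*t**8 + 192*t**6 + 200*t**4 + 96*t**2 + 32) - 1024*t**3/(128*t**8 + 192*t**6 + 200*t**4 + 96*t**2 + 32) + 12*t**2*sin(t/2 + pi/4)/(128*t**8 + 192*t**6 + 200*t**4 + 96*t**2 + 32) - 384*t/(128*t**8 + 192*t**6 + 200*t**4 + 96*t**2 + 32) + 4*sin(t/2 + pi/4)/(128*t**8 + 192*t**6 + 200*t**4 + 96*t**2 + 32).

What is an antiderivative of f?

The integrand splits into summands that can be handled one at a time.
Check: d/dt[-cos(t/2 + pi/4)/4 + 4/(2*t**4 + 3*t**2/2 + 1)] = (16*t**8*sin(t/2 + pi/4) + 24*t**6*sin(t/2 + pi/4) + 25*t**4*sin(t/2 + pi/4) - 1024*t**3 + 12*t**2*sin(t/2 + pi/4) - 384*t + 4*sin(t/2 + pi/4))/(128*t**8 + 192*t**6 + 200*t**4 + 96*t**2 + 32), which equals f(t).

An antiderivative is F(t) = -cos(t/2 + pi/4)/4 + 4/(2*t**4 + 3*t**2/2 + 1).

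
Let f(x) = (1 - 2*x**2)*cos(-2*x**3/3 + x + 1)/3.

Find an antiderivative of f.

An antiderivative is F(x) = sin(-2*x**3/3 + x + 1)/3.

The substitution u = -2*x**3/3 + x + 1 works: f is exactly (dF/du)*(du/dx) for that inner function.
Check: d/dx[sin(-2*x**3/3 + x + 1)/3] = -2*x**2*cos(-2*x**3/3 + x + 1)/3 + cos(-2*x**3/3 + x + 1)/3, which equals f(x).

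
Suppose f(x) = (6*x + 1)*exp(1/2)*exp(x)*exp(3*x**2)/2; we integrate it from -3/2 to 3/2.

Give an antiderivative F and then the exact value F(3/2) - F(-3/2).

Antiderivative: F(x) = exp(1/2)*exp(x)*exp(3*x**2)/2; value = -exp(23/4)/2 + exp(35/4)/2

The substitution u = 3*x**2 + x + 1/2 works: f is exactly (dF/du)*(du/dx) for that inner function.
F(x) = exp(1/2)*exp(x)*exp(3*x**2)/2 is an antiderivative of f.
Check: d/dx[exp(1/2)*exp(x)*exp(3*x**2)/2] = 3*x*exp(1/2)*exp(x)*exp(3*x**2) + exp(1/2)*exp(x)*exp(3*x**2)/2, which equals f(x).
F(3/2) = exp(35/4)/2; F(-3/2) = exp(23/4)/2.
Integral = F(3/2) - F(-3/2) = -exp(23/4)/2 + exp(35/4)/2.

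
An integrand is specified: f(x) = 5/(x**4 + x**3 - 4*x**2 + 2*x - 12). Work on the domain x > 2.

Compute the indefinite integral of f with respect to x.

F(x) = (22*log(x - 2) - 12*log(x + 3) - 5*log(x**2 + 2) - 40*sqrt(2)*atan(sqrt(2)*x/2))/132 + C

Factor the denominator ((x - 2)*(x + 3)*(x**2 + 2)) and decompose: f = -5*(x + 8)/(66*(x**2 + 2)) - 1/(11*(x + 3)) + 1/(6*(x - 2)); each piece integrates to a log, atan, or power term.
Check: d/dx[(22*log(x - 2) - 12*log(x + 3) - 5*log(x**2 + 2) - 40*sqrt(2)*atan(sqrt(2)*x/2))/132] = 5/(x**4 + x**3 - 4*x**2 + 2*x - 12) = f(x).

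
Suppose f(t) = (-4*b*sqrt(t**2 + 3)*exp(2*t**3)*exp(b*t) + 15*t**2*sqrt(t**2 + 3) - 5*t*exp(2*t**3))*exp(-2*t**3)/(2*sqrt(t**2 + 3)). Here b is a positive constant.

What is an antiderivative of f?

An antiderivative is F(t) = (-10*sqrt(t**2 + 3)*exp(2*t**3) - 8*exp(2*t**3)*exp(b*t) - 5)*exp(-2*t**3)/4.

Differentiate the proposed F(t) back; it has to land on f(t) exactly.
Check: d/dt[(-10*sqrt(t**2 + 3)*exp(2*t**3) - 8*exp(2*t**3)*exp(b*t) - 5)*exp(-2*t**3)/4] = (-4*b*sqrt(t**2 + 3)*exp(2*t**3)*exp(b*t) + 15*t**2*sqrt(t**2 + 3) - 5*t*exp(2*t**3))*exp(-2*t**3)/(2*sqrt(t**2 + 3)) = f(t).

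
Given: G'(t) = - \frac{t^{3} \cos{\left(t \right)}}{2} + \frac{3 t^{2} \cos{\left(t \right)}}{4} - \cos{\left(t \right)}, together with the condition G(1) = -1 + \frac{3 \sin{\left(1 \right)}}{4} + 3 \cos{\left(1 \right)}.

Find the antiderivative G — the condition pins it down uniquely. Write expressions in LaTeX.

G(t) = - \frac{t^{3} \sin{\left(t \right)}}{2} + \frac{3 t^{2} \sin{\left(t \right)}}{4} - \frac{3 t^{2} \cos{\left(t \right)}}{2} + 3 t \sin{\left(t \right)} + \frac{3 t \cos{\left(t \right)}}{2} - \frac{5 \sin{\left(t \right)}}{2} + 3 \cos{\left(t \right)} - 1

The integrand splits into summands that can be handled one at a time.
A general antiderivative is - \frac{t^{3} \sin{\left(t \right)}}{2} + \frac{3 t^{2} \sin{\left(t \right)}}{4} - \frac{3 t^{2} \cos{\left(t \right)}}{2} + 3 t \sin{\left(t \right)} + \frac{3 t \cos{\left(t \right)}}{2} - \frac{5 \sin{\left(t \right)}}{2} + 3 \cos{\left(t \right)} + C.
The condition gives C = -1 + \frac{3 \sin{\left(1 \right)}}{4} + 3 \cos{\left(1 \right)} - (\frac{3 \sin{\left(1 \right)}}{4} + 3 \cos{\left(1 \right)}) = -1.
So G(t) = - \frac{t^{3} \sin{\left(t \right)}}{2} + \frac{3 t^{2} \sin{\left(t \right)}}{4} - \frac{3 t^{2} \cos{\left(t \right)}}{2} + 3 t \sin{\left(t \right)} + \frac{3 t \cos{\left(t \right)}}{2} - \frac{5 \sin{\left(t \right)}}{2} + 3 \cos{\left(t \right)} - 1.
Check: d/dt[- \frac{t^{3} \sin{\left(t \right)}}{2} + \frac{3 t^{2} \sin{\left(t \right)}}{4} - \frac{3 t^{2} \cos{\left(t \right)}}{2} + 3 t \sin{\left(t \right)} + \frac{3 t \cos{\left(t \right)}}{2} - \frac{5 \sin{\left(t \right)}}{2} + 3 \cos{\left(t \right)} - 1] = - \frac{t^{3} \cos{\left(t \right)}}{2} + \frac{3 t^{2} \cos{\left(t \right)}}{4} - \cos{\left(t \right)} = G'(t).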